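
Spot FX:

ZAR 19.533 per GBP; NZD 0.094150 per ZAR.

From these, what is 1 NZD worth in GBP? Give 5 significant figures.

1 NZD ÷ 0.094150 = 10.6213 ZAR
10.6213 ZAR ÷ 19.533 = 0.543764 GBP

NZD/GBP = 0.54376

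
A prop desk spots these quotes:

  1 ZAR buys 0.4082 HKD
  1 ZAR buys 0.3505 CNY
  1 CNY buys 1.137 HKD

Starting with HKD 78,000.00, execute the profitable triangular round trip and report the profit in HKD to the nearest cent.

Profitable loop is HKD → CNY → ZAR → HKD:
HKD 78,000.00 ÷ 1.137 = CNY 68,601.58
CNY 68,601.58 ÷ 0.3505 = ZAR 195,724.92
ZAR 195,724.92 × 0.4082 = HKD 79,894.91
Profit = HKD 79,894.91 − HKD 78,000.00

Profit: HKD 1,894.91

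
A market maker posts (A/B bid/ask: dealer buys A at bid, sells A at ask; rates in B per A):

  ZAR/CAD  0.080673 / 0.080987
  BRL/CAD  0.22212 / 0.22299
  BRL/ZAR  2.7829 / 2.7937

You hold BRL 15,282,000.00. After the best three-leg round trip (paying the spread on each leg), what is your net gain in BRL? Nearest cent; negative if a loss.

Net profit: BRL 103,818.89

Best loop BRL → ZAR → CAD → BRL:
BRL 15,282,000.00 × 2.7829 (sell BRL at bid) = ZAR 42,528,277.80
ZAR 42,528,277.80 × 0.080673 (sell ZAR at bid) = CAD 3,430,883.75
CAD 3,430,883.75 ÷ 0.22299 (buy BRL at ask) = BRL 15,385,818.89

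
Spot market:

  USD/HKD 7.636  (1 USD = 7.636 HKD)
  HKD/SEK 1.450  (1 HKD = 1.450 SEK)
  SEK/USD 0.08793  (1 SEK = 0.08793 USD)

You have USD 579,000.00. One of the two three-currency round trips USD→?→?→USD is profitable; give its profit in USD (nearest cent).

Profit: USD 15,713.19

Profitable loop is USD → SEK → HKD → USD:
USD 579,000.00 ÷ 0.08793 = SEK 6,584,783.35
SEK 6,584,783.35 ÷ 1.450 = HKD 4,541,229.90
HKD 4,541,229.90 ÷ 7.636 = USD 594,713.19
Profit = USD 594,713.19 − USD 579,000.00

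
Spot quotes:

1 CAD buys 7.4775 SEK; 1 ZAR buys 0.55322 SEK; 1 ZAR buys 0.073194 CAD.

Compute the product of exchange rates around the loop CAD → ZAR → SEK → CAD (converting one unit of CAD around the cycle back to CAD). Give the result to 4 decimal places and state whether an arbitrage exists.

1.0108 (arbitrage exists)

Around CAD → ZAR → SEK → CAD: 1 ÷ 0.073194 × 0.55322 ÷ 7.4775 = 1.010802
Product > 1; profitable direction is CAD → ZAR → SEK → CAD.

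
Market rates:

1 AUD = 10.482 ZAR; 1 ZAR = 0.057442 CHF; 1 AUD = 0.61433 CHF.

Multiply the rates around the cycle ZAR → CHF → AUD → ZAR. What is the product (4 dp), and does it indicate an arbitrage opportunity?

Around ZAR → CHF → AUD → ZAR: 1 × 0.057442 ÷ 0.61433 × 10.482 = 0.980104
Product < 1; profitable direction is ZAR → AUD → CHF → ZAR.

0.9801 (arbitrage exists)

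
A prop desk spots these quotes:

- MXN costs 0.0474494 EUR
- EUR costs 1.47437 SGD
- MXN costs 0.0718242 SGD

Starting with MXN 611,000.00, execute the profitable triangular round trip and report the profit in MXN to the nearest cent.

Profit: MXN 16,299.29

Profitable loop is MXN → SGD → EUR → MXN:
MXN 611,000.00 × 0.0718242 = SGD 43,884.59
SGD 43,884.59 ÷ 1.47437 = EUR 29,764.98
EUR 29,764.98 ÷ 0.0474494 = MXN 627,299.29
Profit = MXN 627,299.29 − MXN 611,000.00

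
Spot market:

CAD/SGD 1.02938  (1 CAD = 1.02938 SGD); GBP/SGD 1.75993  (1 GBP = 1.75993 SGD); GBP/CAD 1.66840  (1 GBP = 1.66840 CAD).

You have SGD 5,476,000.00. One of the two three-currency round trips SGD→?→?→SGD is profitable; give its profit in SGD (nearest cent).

Profitable loop is SGD → CAD → GBP → SGD:
SGD 5,476,000.00 ÷ 1.02938 = CAD 5,319,707.01
CAD 5,319,707.01 ÷ 1.66840 = GBP 3,188,508.16
GBP 3,188,508.16 × 1.75993 = SGD 5,611,551.16
Profit = SGD 5,611,551.16 − SGD 5,476,000.00

Profit: SGD 135,551.16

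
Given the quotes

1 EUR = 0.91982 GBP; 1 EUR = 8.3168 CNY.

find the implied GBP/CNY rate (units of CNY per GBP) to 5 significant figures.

GBP/CNY = 9.0418

1 GBP ÷ 0.91982 = 1.08717 EUR
1.08717 EUR × 8.3168 = 9.04177 CNY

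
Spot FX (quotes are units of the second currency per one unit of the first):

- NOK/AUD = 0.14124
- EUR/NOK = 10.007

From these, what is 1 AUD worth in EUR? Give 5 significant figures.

1 AUD ÷ 0.14124 = 7.08015 NOK
7.08015 NOK ÷ 10.007 = 0.707519 EUR

AUD/EUR = 0.70752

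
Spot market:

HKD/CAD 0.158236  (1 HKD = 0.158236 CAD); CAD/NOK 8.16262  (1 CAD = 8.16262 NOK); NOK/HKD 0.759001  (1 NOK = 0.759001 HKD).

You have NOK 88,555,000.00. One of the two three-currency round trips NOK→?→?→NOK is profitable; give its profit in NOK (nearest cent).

Profitable loop is NOK → CAD → HKD → NOK:
NOK 88,555,000.00 ÷ 8.16262 = CAD 10,848,845.10
CAD 10,848,845.10 ÷ 0.158236 = HKD 68,561,168.77
HKD 68,561,168.77 ÷ 0.759001 = NOK 90,330,801.63
Profit = NOK 90,330,801.63 − NOK 88,555,000.00

Profit: NOK 1,775,801.63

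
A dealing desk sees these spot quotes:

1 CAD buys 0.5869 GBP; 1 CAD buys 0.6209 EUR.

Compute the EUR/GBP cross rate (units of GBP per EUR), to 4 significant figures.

1 EUR ÷ 0.6209 = 1.61057 CAD
1.61057 CAD × 0.5869 = 0.945241 GBP

EUR/GBP = 0.9452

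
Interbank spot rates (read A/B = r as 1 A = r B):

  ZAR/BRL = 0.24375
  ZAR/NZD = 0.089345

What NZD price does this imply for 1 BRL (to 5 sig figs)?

1 BRL ÷ 0.24375 = 4.10256 ZAR
4.10256 ZAR × 0.089345 = 0.366544 NZD

BRL/NZD = 0.36654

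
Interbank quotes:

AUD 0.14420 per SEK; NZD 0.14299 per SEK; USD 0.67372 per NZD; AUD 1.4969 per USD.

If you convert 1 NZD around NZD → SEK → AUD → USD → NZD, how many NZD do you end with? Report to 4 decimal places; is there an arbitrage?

1.0000 (no arbitrage)

Around NZD → SEK → AUD → USD → NZD: 1 ÷ 0.14299 × 0.14420 ÷ 1.4969 ÷ 0.67372 = 0.999971
Product ≈ 1 (deviation 0.003%, within rounding noise).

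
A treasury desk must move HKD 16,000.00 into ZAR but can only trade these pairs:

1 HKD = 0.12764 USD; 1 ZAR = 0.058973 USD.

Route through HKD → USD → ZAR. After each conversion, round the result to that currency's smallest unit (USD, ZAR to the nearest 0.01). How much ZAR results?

ZAR 34,630.08

HKD 16,000.00 × 0.12764 = USD 2,042.24
USD 2,042.24 ÷ 0.058973 = ZAR 34,630.08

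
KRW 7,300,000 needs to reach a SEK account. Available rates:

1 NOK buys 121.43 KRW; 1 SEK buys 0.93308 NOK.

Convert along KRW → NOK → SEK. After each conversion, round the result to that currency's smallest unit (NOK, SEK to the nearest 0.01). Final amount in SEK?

SEK 64,428.49

KRW 7,300,000 ÷ 121.43 = NOK 60,116.94
NOK 60,116.94 ÷ 0.93308 = SEK 64,428.49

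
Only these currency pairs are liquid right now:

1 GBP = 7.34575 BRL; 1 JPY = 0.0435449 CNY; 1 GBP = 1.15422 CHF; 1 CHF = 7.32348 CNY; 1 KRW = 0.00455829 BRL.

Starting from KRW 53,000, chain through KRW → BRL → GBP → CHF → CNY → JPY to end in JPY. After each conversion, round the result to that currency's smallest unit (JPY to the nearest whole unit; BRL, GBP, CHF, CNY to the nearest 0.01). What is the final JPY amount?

KRW 53,000 × 0.00455829 = BRL 241.59
BRL 241.59 ÷ 7.34575 = GBP 32.89
GBP 32.89 × 1.15422 = CHF 37.96
CHF 37.96 × 7.32348 = CNY 278.00
CNY 278.00 ÷ 0.0435449 = JPY 6,384

JPY 6,384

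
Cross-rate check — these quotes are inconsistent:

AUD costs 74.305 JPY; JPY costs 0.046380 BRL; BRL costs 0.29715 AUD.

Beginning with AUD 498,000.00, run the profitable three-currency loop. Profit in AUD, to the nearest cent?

Profitable loop is AUD → JPY → BRL → AUD:
AUD 498,000.00 × 74.305 = JPY 37,003,890
JPY 37,003,890 × 0.046380 = BRL 1,716,240.42
BRL 1,716,240.42 × 0.29715 = AUD 509,980.84
Profit = AUD 509,980.84 − AUD 498,000.00

Profit: AUD 11,980.84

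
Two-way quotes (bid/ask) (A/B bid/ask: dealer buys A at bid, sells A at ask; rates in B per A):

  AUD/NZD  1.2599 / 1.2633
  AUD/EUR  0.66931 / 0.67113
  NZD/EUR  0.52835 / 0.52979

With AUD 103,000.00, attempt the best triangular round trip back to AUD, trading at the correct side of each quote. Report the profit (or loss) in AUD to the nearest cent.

Net profit: AUD 4.05

Best loop AUD → EUR → NZD → AUD:
AUD 103,000.00 × 0.66931 (sell AUD at bid) = EUR 68,938.93
EUR 68,938.93 ÷ 0.52979 (buy NZD at ask) = NZD 130,125.01
NZD 130,125.01 ÷ 1.2633 (buy AUD at ask) = AUD 103,004.05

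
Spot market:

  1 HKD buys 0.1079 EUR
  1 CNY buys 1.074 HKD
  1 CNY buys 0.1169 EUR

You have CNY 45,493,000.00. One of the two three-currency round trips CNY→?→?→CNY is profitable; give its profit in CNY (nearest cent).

Profitable loop is CNY → EUR → HKD → CNY:
CNY 45,493,000.00 × 0.1169 = EUR 5,318,131.70
EUR 5,318,131.70 ÷ 0.1079 = HKD 49,287,596.85
HKD 49,287,596.85 ÷ 1.074 = CNY 45,891,617.18
Profit = CNY 45,891,617.18 − CNY 45,493,000.00

Profit: CNY 398,617.18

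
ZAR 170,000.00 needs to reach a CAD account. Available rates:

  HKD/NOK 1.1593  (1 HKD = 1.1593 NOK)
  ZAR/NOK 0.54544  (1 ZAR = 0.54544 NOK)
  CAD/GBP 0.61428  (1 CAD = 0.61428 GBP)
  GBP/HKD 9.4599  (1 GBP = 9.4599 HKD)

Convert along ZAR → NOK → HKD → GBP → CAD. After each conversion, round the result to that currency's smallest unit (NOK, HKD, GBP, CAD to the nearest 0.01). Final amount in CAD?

CAD 13,764.08

ZAR 170,000.00 × 0.54544 = NOK 92,724.80
NOK 92,724.80 ÷ 1.1593 = HKD 79,983.44
HKD 79,983.44 ÷ 9.4599 = GBP 8,455.00
GBP 8,455.00 ÷ 0.61428 = CAD 13,764.08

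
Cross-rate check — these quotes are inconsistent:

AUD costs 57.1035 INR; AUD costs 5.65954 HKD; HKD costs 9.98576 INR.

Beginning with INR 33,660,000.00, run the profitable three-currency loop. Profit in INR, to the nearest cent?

Profitable loop is INR → HKD → AUD → INR:
INR 33,660,000.00 ÷ 9.98576 = HKD 3,370,800.02
HKD 3,370,800.02 ÷ 5.65954 = AUD 595,596.11
AUD 595,596.11 × 57.1035 = INR 34,010,622.58
Profit = INR 34,010,622.58 − INR 33,660,000.00

Profit: INR 350,622.58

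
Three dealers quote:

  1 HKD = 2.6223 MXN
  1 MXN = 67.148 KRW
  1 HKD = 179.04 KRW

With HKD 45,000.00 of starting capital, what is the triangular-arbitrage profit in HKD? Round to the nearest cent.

Profit: HKD 755.90

Profitable loop is HKD → KRW → MXN → HKD:
HKD 45,000.00 × 179.04 = KRW 8,056,800
KRW 8,056,800 ÷ 67.148 = MXN 119,985.70
MXN 119,985.70 ÷ 2.6223 = HKD 45,755.90
Profit = HKD 45,755.90 − HKD 45,000.00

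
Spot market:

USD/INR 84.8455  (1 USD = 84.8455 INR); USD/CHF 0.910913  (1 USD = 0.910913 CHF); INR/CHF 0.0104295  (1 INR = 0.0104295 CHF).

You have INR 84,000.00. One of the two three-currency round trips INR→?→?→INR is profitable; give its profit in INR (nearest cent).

Profit: INR 2,469.69

Profitable loop is INR → USD → CHF → INR:
INR 84,000.00 ÷ 84.8455 = USD 990.03
USD 990.03 × 0.910913 = CHF 901.84
CHF 901.84 ÷ 0.0104295 = INR 86,469.69
Profit = INR 86,469.69 − INR 84,000.00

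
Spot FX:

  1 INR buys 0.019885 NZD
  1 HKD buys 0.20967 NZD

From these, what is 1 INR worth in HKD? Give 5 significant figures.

1 INR × 0.019885 = 0.019885 NZD
0.019885 NZD ÷ 0.20967 = 0.0948395 HKD

INR/HKD = 0.094840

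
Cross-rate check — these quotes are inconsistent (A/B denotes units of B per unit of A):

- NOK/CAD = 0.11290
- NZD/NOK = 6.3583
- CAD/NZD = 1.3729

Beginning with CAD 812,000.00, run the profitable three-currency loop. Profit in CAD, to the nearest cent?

Profit: CAD 11,914.54

Profitable loop is CAD → NOK → NZD → CAD:
CAD 812,000.00 ÷ 0.11290 = NOK 7,192,205.49
NOK 7,192,205.49 ÷ 6.3583 = NZD 1,131,152.27
NZD 1,131,152.27 ÷ 1.3729 = CAD 823,914.54
Profit = CAD 823,914.54 − CAD 812,000.00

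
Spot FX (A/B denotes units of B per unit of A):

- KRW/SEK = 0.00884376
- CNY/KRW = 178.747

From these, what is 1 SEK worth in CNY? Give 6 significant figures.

1 SEK ÷ 0.00884376 = 113.074 KRW
113.074 KRW ÷ 178.747 = 0.632593 CNY

SEK/CNY = 0.632593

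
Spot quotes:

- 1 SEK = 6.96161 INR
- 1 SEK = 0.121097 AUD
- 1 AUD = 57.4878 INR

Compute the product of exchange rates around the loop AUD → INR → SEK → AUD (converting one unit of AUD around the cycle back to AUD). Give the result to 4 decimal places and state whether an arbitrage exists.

1.0000 (no arbitrage)

Around AUD → INR → SEK → AUD: 1 × 57.4878 ÷ 6.96161 × 0.121097 = 0.999999
Product ≈ 1 (deviation 0.000%, within rounding noise).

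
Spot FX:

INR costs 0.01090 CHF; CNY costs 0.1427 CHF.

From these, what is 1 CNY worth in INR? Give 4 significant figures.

1 CNY × 0.1427 = 0.1427 CHF
0.1427 CHF ÷ 0.01090 = 13.0917 INR

CNY/INR = 13.09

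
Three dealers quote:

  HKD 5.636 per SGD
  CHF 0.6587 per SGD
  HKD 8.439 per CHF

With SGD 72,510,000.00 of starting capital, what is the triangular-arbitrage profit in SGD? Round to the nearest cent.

Profit: SGD 1,007,416.89

Profitable loop is SGD → HKD → CHF → SGD:
SGD 72,510,000.00 × 5.636 = HKD 408,666,360.00
HKD 408,666,360.00 ÷ 8.439 = CHF 48,425,922.50
CHF 48,425,922.50 ÷ 0.6587 = SGD 73,517,416.89
Profit = SGD 73,517,416.89 − SGD 72,510,000.00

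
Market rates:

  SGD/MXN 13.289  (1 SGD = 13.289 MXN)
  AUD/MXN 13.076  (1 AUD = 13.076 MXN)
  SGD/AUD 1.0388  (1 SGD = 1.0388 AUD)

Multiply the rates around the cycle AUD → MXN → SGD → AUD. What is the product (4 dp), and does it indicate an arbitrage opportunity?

Around AUD → MXN → SGD → AUD: 1 × 13.076 ÷ 13.289 × 1.0388 = 1.022150
Product > 1; profitable direction is AUD → MXN → SGD → AUD.

1.0221 (arbitrage exists)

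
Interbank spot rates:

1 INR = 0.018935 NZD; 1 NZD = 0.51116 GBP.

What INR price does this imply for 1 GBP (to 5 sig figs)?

GBP/INR = 103.32

1 GBP ÷ 0.51116 = 1.95633 NZD
1.95633 NZD ÷ 0.018935 = 103.318 INR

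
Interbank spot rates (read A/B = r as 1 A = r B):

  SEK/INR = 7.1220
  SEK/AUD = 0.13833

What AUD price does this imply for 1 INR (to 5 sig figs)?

INR/AUD = 0.019423

1 INR ÷ 7.1220 = 0.14041 SEK
0.14041 SEK × 0.13833 = 0.0194229 AUD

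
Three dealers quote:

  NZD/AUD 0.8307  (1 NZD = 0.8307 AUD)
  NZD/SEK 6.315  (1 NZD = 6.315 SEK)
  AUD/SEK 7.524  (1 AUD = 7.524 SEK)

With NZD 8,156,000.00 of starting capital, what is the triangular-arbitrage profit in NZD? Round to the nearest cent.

Profitable loop is NZD → SEK → AUD → NZD:
NZD 8,156,000.00 × 6.315 = SEK 51,505,140.00
SEK 51,505,140.00 ÷ 7.524 = AUD 6,845,446.57
AUD 6,845,446.57 ÷ 0.8307 = NZD 8,240,576.11
Profit = NZD 8,240,576.11 − NZD 8,156,000.00

Profit: NZD 84,576.11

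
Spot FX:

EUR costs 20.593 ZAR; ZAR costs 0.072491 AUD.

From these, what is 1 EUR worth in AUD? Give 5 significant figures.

EUR/AUD = 1.4928

1 EUR × 20.593 = 20.593 ZAR
20.593 ZAR × 0.072491 = 1.49281 AUD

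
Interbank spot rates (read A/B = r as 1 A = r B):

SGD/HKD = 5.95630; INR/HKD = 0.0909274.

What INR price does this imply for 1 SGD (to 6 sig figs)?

SGD/INR = 65.5061

1 SGD × 5.95630 = 5.9563 HKD
5.9563 HKD ÷ 0.0909274 = 65.5061 INR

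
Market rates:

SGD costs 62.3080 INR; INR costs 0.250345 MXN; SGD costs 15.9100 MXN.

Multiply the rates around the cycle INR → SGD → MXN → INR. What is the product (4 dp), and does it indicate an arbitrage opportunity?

1.0200 (arbitrage exists)

Around INR → SGD → MXN → INR: 1 ÷ 62.3080 × 15.9100 ÷ 0.250345 = 1.019970
Product > 1; profitable direction is INR → SGD → MXN → INR.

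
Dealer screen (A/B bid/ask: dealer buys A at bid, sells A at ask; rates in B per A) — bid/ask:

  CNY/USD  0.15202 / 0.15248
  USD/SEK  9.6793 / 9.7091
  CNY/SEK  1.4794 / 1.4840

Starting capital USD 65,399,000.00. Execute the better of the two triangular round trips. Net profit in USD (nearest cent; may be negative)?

Best loop USD → CNY → SEK → USD:
USD 65,399,000.00 ÷ 0.15248 (buy CNY at ask) = CNY 428,902,151.10
CNY 428,902,151.10 × 1.4794 (sell CNY at bid) = SEK 634,517,842.34
SEK 634,517,842.34 ÷ 9.7091 (buy USD at ask) = USD 65,352,900.10

Net result: USD -46,099.90 (no profitable arbitrage after spreads)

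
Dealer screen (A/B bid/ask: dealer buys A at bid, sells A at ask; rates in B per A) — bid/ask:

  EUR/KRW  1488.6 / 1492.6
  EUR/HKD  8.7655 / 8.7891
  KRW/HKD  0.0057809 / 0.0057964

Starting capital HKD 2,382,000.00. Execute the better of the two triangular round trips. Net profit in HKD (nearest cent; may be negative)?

Best loop HKD → KRW → EUR → HKD:
HKD 2,382,000.00 ÷ 0.0057964 (buy KRW at ask) = KRW 410,944,724
KRW 410,944,724 ÷ 1492.6 (buy EUR at ask) = EUR 275,321.40
EUR 275,321.40 × 8.7655 (sell EUR at bid) = HKD 2,413,329.75

Net profit: HKD 31,329.75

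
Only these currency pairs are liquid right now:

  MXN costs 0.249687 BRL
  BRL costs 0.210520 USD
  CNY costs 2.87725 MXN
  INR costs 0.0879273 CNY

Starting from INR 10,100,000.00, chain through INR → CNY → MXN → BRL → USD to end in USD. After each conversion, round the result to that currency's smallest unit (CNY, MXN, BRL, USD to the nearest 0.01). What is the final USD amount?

INR 10,100,000.00 × 0.0879273 = CNY 888,065.73
CNY 888,065.73 × 2.87725 = MXN 2,555,187.12
MXN 2,555,187.12 × 0.249687 = BRL 637,997.01
BRL 637,997.01 × 0.210520 = USD 134,311.13

USD 134,311.13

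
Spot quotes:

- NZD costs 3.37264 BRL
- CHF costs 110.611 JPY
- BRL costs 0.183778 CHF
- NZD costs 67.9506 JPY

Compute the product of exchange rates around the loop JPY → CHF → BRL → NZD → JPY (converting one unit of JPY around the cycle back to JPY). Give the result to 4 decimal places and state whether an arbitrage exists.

Around JPY → CHF → BRL → NZD → JPY: 1 ÷ 110.611 ÷ 0.183778 ÷ 3.37264 × 67.9506 = 0.991132
Product < 1; profitable direction is JPY → NZD → BRL → CHF → JPY.

0.9911 (arbitrage exists)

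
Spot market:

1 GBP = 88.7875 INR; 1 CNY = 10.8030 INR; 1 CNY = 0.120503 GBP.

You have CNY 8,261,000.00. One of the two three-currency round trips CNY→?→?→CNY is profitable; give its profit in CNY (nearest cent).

Profit: CNY 80,176.51

Profitable loop is CNY → INR → GBP → CNY:
CNY 8,261,000.00 × 10.8030 = INR 89,243,583.00
INR 89,243,583.00 ÷ 88.7875 = GBP 1,005,136.79
GBP 1,005,136.79 ÷ 0.120503 = CNY 8,341,176.51
Profit = CNY 8,341,176.51 − CNY 8,261,000.00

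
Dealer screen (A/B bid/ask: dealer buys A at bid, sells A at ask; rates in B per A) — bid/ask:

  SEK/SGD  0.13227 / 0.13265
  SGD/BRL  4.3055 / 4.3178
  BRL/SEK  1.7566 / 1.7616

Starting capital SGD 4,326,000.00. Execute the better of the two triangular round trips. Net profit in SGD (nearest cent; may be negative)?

Net profit: SGD 1,572.38

Best loop SGD → BRL → SEK → SGD:
SGD 4,326,000.00 × 4.3055 (sell SGD at bid) = BRL 18,625,593.00
BRL 18,625,593.00 × 1.7566 (sell BRL at bid) = SEK 32,717,716.66
SEK 32,717,716.66 × 0.13227 (sell SEK at bid) = SGD 4,327,572.38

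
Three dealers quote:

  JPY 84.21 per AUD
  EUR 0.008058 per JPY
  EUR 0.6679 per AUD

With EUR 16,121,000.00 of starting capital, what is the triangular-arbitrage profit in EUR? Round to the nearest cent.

Profitable loop is EUR → AUD → JPY → EUR:
EUR 16,121,000.00 ÷ 0.6679 = AUD 24,136,846.83
AUD 24,136,846.83 × 84.21 = JPY 2,032,563,872
JPY 2,032,563,872 × 0.008058 = EUR 16,378,399.68
Profit = EUR 16,378,399.68 − EUR 16,121,000.00

Profit: EUR 257,399.68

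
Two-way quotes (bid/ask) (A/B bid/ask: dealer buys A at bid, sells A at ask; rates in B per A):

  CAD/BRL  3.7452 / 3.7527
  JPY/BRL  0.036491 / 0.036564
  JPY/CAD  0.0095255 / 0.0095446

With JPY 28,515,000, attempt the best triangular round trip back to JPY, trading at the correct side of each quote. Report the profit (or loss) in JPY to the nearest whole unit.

Net profit: JPY 535,764

Best loop JPY → BRL → CAD → JPY:
JPY 28,515,000 × 0.036491 (sell JPY at bid) = BRL 1,040,540.87
BRL 1,040,540.87 ÷ 3.7527 (buy CAD at ask) = CAD 277,277.92
CAD 277,277.92 ÷ 0.0095446 (buy JPY at ask) = JPY 29,050,764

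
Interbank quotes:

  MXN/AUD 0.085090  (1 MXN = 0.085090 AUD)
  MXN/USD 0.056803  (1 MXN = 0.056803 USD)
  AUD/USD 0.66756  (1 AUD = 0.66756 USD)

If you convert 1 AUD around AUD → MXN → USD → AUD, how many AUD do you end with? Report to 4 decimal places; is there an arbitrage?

1.0000 (no arbitrage)

Around AUD → MXN → USD → AUD: 1 ÷ 0.085090 × 0.056803 ÷ 0.66756 = 1.000006
Product ≈ 1 (deviation 0.001%, within rounding noise).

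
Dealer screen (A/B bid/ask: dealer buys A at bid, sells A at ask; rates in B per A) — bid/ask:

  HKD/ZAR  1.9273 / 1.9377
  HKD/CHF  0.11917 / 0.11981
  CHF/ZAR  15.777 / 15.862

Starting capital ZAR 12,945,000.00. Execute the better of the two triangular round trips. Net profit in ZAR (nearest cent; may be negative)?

Best loop ZAR → CHF → HKD → ZAR:
ZAR 12,945,000.00 ÷ 15.862 (buy CHF at ask) = CHF 816,101.37
CHF 816,101.37 ÷ 0.11981 (buy HKD at ask) = HKD 6,811,629.87
HKD 6,811,629.87 × 1.9273 (sell HKD at bid) = ZAR 13,128,054.24

Net profit: ZAR 183,054.24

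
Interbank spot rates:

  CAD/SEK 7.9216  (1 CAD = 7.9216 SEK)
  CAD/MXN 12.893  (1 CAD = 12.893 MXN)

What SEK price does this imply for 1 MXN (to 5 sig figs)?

MXN/SEK = 0.61441

1 MXN ÷ 12.893 = 0.0775615 CAD
0.0775615 CAD × 7.9216 = 0.614411 SEK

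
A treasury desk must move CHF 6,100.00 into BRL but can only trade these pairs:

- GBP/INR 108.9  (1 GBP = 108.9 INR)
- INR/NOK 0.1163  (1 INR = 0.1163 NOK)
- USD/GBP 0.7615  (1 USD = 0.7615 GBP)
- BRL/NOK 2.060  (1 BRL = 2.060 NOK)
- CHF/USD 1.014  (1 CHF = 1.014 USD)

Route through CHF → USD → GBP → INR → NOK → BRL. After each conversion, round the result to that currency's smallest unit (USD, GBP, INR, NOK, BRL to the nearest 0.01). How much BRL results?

CHF 6,100.00 × 1.014 = USD 6,185.40
USD 6,185.40 × 0.7615 = GBP 4,710.18
GBP 4,710.18 × 108.9 = INR 512,938.60
INR 512,938.60 × 0.1163 = NOK 59,654.76
NOK 59,654.76 ÷ 2.060 = BRL 28,958.62

BRL 28,958.62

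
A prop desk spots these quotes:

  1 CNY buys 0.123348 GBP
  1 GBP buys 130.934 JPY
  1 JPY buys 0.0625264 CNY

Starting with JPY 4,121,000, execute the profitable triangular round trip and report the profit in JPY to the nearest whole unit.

Profit: JPY 40,507

Profitable loop is JPY → CNY → GBP → JPY:
JPY 4,121,000 × 0.0625264 = CNY 257,671.29
CNY 257,671.29 × 0.123348 = GBP 31,783.24
GBP 31,783.24 × 130.934 = JPY 4,161,507
Profit = JPY 4,161,507 − JPY 4,121,000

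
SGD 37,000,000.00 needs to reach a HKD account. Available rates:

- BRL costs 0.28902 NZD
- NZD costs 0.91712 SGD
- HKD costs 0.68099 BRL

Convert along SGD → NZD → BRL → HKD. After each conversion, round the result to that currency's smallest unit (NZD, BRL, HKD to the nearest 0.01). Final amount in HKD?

HKD 204,977,847.60

SGD 37,000,000.00 ÷ 0.91712 = NZD 40,343,684.58
NZD 40,343,684.58 ÷ 0.28902 = BRL 139,587,864.44
BRL 139,587,864.44 ÷ 0.68099 = HKD 204,977,847.60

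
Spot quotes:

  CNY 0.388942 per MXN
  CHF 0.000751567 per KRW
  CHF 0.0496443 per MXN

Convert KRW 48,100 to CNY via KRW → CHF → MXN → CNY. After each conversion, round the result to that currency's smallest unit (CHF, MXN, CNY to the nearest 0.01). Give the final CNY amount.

KRW 48,100 × 0.000751567 = CHF 36.15
CHF 36.15 ÷ 0.0496443 = MXN 728.18
MXN 728.18 × 0.388942 = CNY 283.22

CNY 283.22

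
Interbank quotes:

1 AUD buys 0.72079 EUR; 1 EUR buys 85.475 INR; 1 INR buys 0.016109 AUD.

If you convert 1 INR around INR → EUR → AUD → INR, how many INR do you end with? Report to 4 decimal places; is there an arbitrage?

1.0076 (arbitrage exists)

Around INR → EUR → AUD → INR: 1 ÷ 85.475 ÷ 0.72079 ÷ 0.016109 = 1.007589
Product > 1; profitable direction is INR → EUR → AUD → INR.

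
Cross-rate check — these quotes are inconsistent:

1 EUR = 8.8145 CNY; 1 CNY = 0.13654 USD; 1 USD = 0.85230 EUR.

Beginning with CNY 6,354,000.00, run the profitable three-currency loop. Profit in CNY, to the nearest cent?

Profitable loop is CNY → USD → EUR → CNY:
CNY 6,354,000.00 × 0.13654 = USD 867,575.16
USD 867,575.16 × 0.85230 = EUR 739,434.31
EUR 739,434.31 × 8.8145 = CNY 6,517,743.72
Profit = CNY 6,517,743.72 − CNY 6,354,000.00

Profit: CNY 163,743.72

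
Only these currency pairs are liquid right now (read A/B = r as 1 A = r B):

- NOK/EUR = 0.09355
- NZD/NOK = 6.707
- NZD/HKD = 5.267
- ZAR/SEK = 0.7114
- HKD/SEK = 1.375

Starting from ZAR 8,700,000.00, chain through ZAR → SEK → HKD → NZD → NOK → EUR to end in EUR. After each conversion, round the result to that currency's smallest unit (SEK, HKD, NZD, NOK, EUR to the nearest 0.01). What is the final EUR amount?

ZAR 8,700,000.00 × 0.7114 = SEK 6,189,180.00
SEK 6,189,180.00 ÷ 1.375 = HKD 4,501,221.82
HKD 4,501,221.82 ÷ 5.267 = NZD 854,608.28
NZD 854,608.28 × 6.707 = NOK 5,731,857.73
NOK 5,731,857.73 × 0.09355 = EUR 536,215.29

EUR 536,215.29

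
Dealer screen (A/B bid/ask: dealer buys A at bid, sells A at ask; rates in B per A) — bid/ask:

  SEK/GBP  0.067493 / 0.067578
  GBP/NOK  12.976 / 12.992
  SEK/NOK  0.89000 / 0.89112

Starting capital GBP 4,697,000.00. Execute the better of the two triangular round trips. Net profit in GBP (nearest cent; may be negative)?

Best loop GBP → SEK → NOK → GBP:
GBP 4,697,000.00 ÷ 0.067578 (buy SEK at ask) = SEK 69,504,868.45
SEK 69,504,868.45 × 0.89000 (sell SEK at bid) = NOK 61,859,332.92
NOK 61,859,332.92 ÷ 12.992 (buy GBP at ask) = GBP 4,761,340.28

Net profit: GBP 64,340.28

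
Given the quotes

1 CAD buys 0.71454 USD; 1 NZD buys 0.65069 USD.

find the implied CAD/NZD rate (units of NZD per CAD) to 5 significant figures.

CAD/NZD = 1.0981

1 CAD × 0.71454 = 0.71454 USD
0.71454 USD ÷ 0.65069 = 1.09813 NZD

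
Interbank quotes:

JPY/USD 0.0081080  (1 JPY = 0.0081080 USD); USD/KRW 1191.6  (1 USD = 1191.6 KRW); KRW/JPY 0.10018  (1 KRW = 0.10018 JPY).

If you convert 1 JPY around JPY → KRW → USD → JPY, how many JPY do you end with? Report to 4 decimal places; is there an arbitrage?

1.0332 (arbitrage exists)

Around JPY → KRW → USD → JPY: 1 ÷ 0.10018 ÷ 1191.6 ÷ 0.0081080 = 1.033177
Product > 1; profitable direction is JPY → KRW → USD → JPY.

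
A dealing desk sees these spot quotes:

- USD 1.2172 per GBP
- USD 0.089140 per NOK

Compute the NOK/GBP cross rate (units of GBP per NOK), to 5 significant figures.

1 NOK × 0.089140 = 0.08914 USD
0.08914 USD ÷ 1.2172 = 0.0732337 GBP

NOK/GBP = 0.073234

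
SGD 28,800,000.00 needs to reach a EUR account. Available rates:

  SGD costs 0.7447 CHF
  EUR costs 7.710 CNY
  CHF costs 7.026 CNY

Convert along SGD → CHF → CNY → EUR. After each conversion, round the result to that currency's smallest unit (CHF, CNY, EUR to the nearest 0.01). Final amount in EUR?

EUR 19,544,637.01

SGD 28,800,000.00 × 0.7447 = CHF 21,447,360.00
CHF 21,447,360.00 × 7.026 = CNY 150,689,151.36
CNY 150,689,151.36 ÷ 7.710 = EUR 19,544,637.01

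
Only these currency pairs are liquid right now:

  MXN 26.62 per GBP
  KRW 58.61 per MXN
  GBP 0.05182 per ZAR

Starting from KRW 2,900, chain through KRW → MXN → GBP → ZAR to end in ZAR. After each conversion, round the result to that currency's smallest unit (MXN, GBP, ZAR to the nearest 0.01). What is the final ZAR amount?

ZAR 35.89

KRW 2,900 ÷ 58.61 = MXN 49.48
MXN 49.48 ÷ 26.62 = GBP 1.86
GBP 1.86 ÷ 0.05182 = ZAR 35.89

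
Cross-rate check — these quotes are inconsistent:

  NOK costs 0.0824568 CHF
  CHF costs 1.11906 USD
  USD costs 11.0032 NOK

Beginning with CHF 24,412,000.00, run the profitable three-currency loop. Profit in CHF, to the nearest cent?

Profit: CHF 373,758.70

Profitable loop is CHF → USD → NOK → CHF:
CHF 24,412,000.00 × 1.11906 = USD 27,318,492.72
USD 27,318,492.72 × 11.0032 = NOK 300,590,839.10
NOK 300,590,839.10 × 0.0824568 = CHF 24,785,758.70
Profit = CHF 24,785,758.70 − CHF 24,412,000.00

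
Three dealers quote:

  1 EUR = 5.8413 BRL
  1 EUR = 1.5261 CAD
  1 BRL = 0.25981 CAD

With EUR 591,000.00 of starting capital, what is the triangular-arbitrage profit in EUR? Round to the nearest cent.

Profit: EUR 3,299.14

Profitable loop is EUR → CAD → BRL → EUR:
EUR 591,000.00 × 1.5261 = CAD 901,925.10
CAD 901,925.10 ÷ 0.25981 = BRL 3,471,479.54
BRL 3,471,479.54 ÷ 5.8413 = EUR 594,299.14
Profit = EUR 594,299.14 − EUR 591,000.00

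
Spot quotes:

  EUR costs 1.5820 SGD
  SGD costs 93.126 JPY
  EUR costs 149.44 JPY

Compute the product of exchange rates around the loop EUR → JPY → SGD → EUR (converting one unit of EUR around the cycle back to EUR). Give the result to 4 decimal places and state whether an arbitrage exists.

Around EUR → JPY → SGD → EUR: 1 × 149.44 ÷ 93.126 ÷ 1.5820 = 1.014354
Product > 1; profitable direction is EUR → JPY → SGD → EUR.

1.0144 (arbitrage exists)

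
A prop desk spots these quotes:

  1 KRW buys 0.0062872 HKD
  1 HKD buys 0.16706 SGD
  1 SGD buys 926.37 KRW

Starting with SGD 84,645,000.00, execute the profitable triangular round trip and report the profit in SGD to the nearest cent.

Profit: SGD 2,348,554.12

Profitable loop is SGD → HKD → KRW → SGD:
SGD 84,645,000.00 ÷ 0.16706 = HKD 506,674,248.77
HKD 506,674,248.77 ÷ 0.0062872 = KRW 80,588,218,726
KRW 80,588,218,726 ÷ 926.37 = SGD 86,993,554.12
Profit = SGD 86,993,554.12 − SGD 84,645,000.00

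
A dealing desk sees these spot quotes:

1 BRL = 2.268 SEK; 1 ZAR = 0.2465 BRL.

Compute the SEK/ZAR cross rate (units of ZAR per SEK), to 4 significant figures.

SEK/ZAR = 1.789

1 SEK ÷ 2.268 = 0.440917 BRL
0.440917 BRL ÷ 0.2465 = 1.78871 ZAR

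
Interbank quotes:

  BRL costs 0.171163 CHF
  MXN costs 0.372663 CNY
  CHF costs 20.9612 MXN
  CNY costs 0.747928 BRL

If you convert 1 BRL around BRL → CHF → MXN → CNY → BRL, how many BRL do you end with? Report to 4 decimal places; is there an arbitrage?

Around BRL → CHF → MXN → CNY → BRL: 1 × 0.171163 × 20.9612 × 0.372663 × 0.747928 = 1.000005
Product ≈ 1 (deviation 0.000%, within rounding noise).

1.0000 (no arbitrage)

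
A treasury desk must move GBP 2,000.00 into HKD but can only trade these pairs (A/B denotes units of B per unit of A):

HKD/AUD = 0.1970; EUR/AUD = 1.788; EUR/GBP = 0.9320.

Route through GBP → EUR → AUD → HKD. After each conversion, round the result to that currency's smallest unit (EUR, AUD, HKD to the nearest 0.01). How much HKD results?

GBP 2,000.00 ÷ 0.9320 = EUR 2,145.92
EUR 2,145.92 × 1.788 = AUD 3,836.90
AUD 3,836.90 ÷ 0.1970 = HKD 19,476.65

HKD 19,476.65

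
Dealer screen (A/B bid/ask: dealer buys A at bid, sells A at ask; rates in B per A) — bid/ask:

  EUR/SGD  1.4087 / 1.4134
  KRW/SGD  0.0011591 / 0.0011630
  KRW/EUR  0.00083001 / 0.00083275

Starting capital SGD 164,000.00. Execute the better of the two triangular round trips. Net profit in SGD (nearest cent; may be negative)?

Net profit: SGD 879.24

Best loop SGD → KRW → EUR → SGD:
SGD 164,000.00 ÷ 0.0011630 (buy KRW at ask) = KRW 141,014,617
KRW 141,014,617 × 0.00083001 (sell KRW at bid) = EUR 117,043.54
EUR 117,043.54 × 1.4087 (sell EUR at bid) = SGD 164,879.24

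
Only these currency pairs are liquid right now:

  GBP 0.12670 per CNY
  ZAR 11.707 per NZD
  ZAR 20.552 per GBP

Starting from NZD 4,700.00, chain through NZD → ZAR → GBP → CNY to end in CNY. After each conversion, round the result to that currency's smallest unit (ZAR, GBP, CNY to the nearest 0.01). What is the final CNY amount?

NZD 4,700.00 × 11.707 = ZAR 55,022.90
ZAR 55,022.90 ÷ 20.552 = GBP 2,677.25
GBP 2,677.25 ÷ 0.12670 = CNY 21,130.62

CNY 21,130.62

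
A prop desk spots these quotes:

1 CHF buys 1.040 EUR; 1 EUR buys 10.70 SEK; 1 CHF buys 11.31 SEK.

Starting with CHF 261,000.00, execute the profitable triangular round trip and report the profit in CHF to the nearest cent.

Profitable loop is CHF → SEK → EUR → CHF:
CHF 261,000.00 × 11.31 = SEK 2,951,910.00
SEK 2,951,910.00 ÷ 10.70 = EUR 275,879.44
EUR 275,879.44 ÷ 1.040 = CHF 265,268.69
Profit = CHF 265,268.69 − CHF 261,000.00

Profit: CHF 4,268.69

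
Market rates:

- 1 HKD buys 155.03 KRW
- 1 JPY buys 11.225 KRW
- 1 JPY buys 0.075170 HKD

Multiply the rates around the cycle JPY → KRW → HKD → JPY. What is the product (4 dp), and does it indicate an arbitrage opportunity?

0.9632 (arbitrage exists)

Around JPY → KRW → HKD → JPY: 1 × 11.225 ÷ 155.03 ÷ 0.075170 = 0.963221
Product < 1; profitable direction is JPY → HKD → KRW → JPY.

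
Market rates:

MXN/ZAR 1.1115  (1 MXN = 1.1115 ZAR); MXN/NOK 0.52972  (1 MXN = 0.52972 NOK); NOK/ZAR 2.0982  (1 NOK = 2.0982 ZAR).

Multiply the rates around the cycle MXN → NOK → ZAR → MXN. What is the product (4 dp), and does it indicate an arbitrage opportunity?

Around MXN → NOK → ZAR → MXN: 1 × 0.52972 × 2.0982 ÷ 1.1115 = 0.999963
Product ≈ 1 (deviation 0.004%, within rounding noise).

1.0000 (no arbitrage)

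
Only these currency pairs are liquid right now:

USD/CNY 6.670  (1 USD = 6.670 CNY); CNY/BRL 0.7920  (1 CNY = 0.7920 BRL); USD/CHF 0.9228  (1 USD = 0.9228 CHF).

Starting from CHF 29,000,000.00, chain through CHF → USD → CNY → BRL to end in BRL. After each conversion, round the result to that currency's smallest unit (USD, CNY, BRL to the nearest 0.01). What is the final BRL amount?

BRL 166,012,743.85

CHF 29,000,000.00 ÷ 0.9228 = USD 31,426,094.50
USD 31,426,094.50 × 6.670 = CNY 209,612,050.31
CNY 209,612,050.31 × 0.7920 = BRL 166,012,743.85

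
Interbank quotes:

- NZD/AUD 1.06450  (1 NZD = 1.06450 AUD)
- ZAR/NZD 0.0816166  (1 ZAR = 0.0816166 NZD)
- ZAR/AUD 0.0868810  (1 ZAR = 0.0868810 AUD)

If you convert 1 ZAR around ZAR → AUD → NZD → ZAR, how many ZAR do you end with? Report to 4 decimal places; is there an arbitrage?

1.0000 (no arbitrage)

Around ZAR → AUD → NZD → ZAR: 1 × 0.0868810 ÷ 1.06450 ÷ 0.0816166 = 1.000001
Product ≈ 1 (deviation 0.000%, within rounding noise).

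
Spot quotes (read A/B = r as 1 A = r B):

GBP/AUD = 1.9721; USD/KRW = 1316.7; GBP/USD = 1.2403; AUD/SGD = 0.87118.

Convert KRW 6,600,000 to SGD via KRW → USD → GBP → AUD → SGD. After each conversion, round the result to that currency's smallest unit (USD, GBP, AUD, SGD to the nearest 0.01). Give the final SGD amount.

SGD 6,943.33

KRW 6,600,000 ÷ 1316.7 = USD 5,012.53
USD 5,012.53 ÷ 1.2403 = GBP 4,041.39
GBP 4,041.39 × 1.9721 = AUD 7,970.03
AUD 7,970.03 × 0.87118 = SGD 6,943.33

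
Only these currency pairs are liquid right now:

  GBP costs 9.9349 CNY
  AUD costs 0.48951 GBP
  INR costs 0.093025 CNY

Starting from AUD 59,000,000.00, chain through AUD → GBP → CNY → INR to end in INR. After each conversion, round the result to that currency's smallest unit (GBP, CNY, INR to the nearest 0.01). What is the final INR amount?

INR 3,084,447,632.79

AUD 59,000,000.00 × 0.48951 = GBP 28,881,090.00
GBP 28,881,090.00 × 9.9349 = CNY 286,930,741.04
CNY 286,930,741.04 ÷ 0.093025 = INR 3,084,447,632.79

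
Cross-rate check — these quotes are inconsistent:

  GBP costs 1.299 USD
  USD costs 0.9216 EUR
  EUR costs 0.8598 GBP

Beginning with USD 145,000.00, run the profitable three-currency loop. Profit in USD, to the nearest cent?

Profitable loop is USD → EUR → GBP → USD:
USD 145,000.00 × 0.9216 = EUR 133,632.00
EUR 133,632.00 × 0.8598 = GBP 114,896.79
GBP 114,896.79 × 1.299 = USD 149,250.93
Profit = USD 149,250.93 − USD 145,000.00

Profit: USD 4,250.93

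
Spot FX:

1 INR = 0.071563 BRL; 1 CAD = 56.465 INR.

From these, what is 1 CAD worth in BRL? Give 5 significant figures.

CAD/BRL = 4.0408

1 CAD × 56.465 = 56.465 INR
56.465 INR × 0.071563 = 4.0408 BRL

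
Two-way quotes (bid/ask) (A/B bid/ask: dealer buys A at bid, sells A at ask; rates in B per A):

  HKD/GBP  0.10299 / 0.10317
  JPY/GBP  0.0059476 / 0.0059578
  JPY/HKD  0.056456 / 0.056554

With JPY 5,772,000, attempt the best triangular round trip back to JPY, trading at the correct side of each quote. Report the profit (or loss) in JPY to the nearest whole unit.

Net profit: JPY 111,711

Best loop JPY → GBP → HKD → JPY:
JPY 5,772,000 × 0.0059476 (sell JPY at bid) = GBP 34,329.55
GBP 34,329.55 ÷ 0.10317 (buy HKD at ask) = HKD 332,747.38
HKD 332,747.38 ÷ 0.056554 (buy JPY at ask) = JPY 5,883,711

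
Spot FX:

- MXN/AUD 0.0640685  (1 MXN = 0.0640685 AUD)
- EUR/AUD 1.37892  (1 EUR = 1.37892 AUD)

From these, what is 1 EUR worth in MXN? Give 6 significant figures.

EUR/MXN = 21.5226

1 EUR × 1.37892 = 1.37892 AUD
1.37892 AUD ÷ 0.0640685 = 21.5226 MXN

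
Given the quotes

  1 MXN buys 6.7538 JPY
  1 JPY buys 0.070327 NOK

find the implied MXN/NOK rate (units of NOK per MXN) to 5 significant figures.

MXN/NOK = 0.47497

1 MXN × 6.7538 = 6.7538 JPY
6.7538 JPY × 0.070327 = 0.474974 NOK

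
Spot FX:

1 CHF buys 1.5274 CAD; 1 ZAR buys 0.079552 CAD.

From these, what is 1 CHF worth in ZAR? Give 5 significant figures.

CHF/ZAR = 19.200

1 CHF × 1.5274 = 1.5274 CAD
1.5274 CAD ÷ 0.079552 = 19.2 ZAR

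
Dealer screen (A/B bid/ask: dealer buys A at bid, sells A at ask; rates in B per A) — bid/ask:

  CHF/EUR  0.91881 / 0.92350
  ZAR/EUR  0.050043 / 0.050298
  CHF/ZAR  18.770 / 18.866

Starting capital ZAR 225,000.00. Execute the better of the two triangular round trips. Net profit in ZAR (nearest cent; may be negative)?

Best loop ZAR → EUR → CHF → ZAR:
ZAR 225,000.00 × 0.050043 (sell ZAR at bid) = EUR 11,259.67
EUR 11,259.67 ÷ 0.92350 (buy CHF at ask) = CHF 12,192.39
CHF 12,192.39 × 18.770 (sell CHF at bid) = ZAR 228,851.22

Net profit: ZAR 3,851.22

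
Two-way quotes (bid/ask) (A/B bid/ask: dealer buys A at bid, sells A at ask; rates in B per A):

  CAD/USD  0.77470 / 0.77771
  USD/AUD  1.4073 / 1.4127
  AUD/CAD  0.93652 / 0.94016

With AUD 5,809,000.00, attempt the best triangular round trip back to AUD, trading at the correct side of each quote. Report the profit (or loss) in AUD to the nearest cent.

Best loop AUD → CAD → USD → AUD:
AUD 5,809,000.00 × 0.93652 (sell AUD at bid) = CAD 5,440,244.68
CAD 5,440,244.68 × 0.77470 (sell CAD at bid) = USD 4,214,557.55
USD 4,214,557.55 × 1.4073 (sell USD at bid) = AUD 5,931,146.85

Net profit: AUD 122,146.85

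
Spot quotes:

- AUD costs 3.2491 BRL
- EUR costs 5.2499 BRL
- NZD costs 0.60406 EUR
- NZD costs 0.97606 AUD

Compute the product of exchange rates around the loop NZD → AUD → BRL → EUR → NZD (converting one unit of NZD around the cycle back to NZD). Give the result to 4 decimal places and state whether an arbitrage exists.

Around NZD → AUD → BRL → EUR → NZD: 1 × 0.97606 × 3.2491 ÷ 5.2499 ÷ 0.60406 = 1.000020
Product ≈ 1 (deviation 0.002%, within rounding noise).

1.0000 (no arbitrage)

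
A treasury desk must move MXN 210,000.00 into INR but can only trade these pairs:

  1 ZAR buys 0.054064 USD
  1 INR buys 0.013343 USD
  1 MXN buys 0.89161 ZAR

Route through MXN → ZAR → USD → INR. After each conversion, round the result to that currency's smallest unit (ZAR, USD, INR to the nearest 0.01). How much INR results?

MXN 210,000.00 × 0.89161 = ZAR 187,238.10
ZAR 187,238.10 × 0.054064 = USD 10,122.84
USD 10,122.84 ÷ 0.013343 = INR 758,662.97

INR 758,662.97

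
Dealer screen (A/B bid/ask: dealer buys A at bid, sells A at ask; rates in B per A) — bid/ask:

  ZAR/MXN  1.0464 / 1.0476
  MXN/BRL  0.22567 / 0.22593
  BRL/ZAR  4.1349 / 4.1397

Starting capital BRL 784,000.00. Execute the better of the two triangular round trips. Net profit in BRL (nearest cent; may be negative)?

Net profit: BRL 16,161.78

Best loop BRL → MXN → ZAR → BRL:
BRL 784,000.00 ÷ 0.22593 (buy MXN at ask) = MXN 3,470,101.36
MXN 3,470,101.36 ÷ 1.0476 (buy ZAR at ask) = ZAR 3,312,429.70
ZAR 3,312,429.70 ÷ 4.1397 (buy BRL at ask) = BRL 800,161.78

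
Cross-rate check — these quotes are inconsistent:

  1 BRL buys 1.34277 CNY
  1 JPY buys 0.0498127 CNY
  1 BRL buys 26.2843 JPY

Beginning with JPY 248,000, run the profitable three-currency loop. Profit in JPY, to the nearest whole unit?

Profitable loop is JPY → BRL → CNY → JPY:
JPY 248,000 ÷ 26.2843 = BRL 9,435.29
BRL 9,435.29 × 1.34277 = CNY 12,669.42
CNY 12,669.42 ÷ 0.0498127 = JPY 254,341
Profit = JPY 254,341 − JPY 248,000

Profit: JPY 6,341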